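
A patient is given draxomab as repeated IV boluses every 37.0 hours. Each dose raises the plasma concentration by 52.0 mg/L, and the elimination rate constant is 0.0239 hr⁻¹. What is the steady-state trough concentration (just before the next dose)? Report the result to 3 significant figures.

Fraction remaining after one interval: e^(−kτ) = e^(−0.02390 × 37.0) = 0.4130
R = 1 / (1 − 0.4130) = 1.704
Css,max = 52.0 × 1.704 = 88.59 mg/L
Css,min = Css,max × e^(−kτ) = 88.59 × 0.4130 ≈ 36.6 mg/L

36.6 mg/L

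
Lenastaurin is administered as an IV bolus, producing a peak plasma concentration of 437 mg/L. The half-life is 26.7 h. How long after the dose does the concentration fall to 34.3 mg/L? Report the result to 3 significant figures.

k = ln 2 / 26.7 = 0.02596 h⁻¹
C(t) = C₀ e^(−kt)  ⇒  t = ln(C₀/C) / k
t = ln(437/34.3) / 0.02596 = 2.545 / 0.02596 ≈ 98.0 hours

98.0 hours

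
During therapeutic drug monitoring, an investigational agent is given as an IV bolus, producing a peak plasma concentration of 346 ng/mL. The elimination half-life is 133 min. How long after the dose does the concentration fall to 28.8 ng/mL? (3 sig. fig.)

k = ln 2 / 133 = 0.005212 min⁻¹
C(t) = C₀ e^(−kt)  ⇒  t = ln(C₀/C) / k
t = ln(346/28.8) / 0.005212 = 2.486 / 0.005212 ≈ 477 minutes

477 minutes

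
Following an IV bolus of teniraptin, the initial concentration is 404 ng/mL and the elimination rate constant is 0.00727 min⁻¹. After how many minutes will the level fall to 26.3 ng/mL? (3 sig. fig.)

C(t) = C₀ e^(−kt)  ⇒  t = ln(C₀/C) / k
t = ln(404/26.3) / 0.007270 = 2.732 / 0.007270 ≈ 376 minutes

376 minutes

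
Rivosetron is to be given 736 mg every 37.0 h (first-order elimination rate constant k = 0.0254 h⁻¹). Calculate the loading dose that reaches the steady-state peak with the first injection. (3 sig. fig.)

Accumulation ratio R = 1 / (1 − e^(−kτ)) = 1 / (1 − e^(−0.02540×37.0)) = 1 / (1 − 0.3907) = 1.641
Loading dose = maintenance dose × R = 736 × 1.641 ≈ 1210 mg

1210 mg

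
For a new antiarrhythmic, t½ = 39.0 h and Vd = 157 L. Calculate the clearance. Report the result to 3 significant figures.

k = ln 2 / t½ = ln 2 / 39.0 = 0.01777 h⁻¹
CL = k · V = 0.01777 × 157 ≈ 2.79 L/h

2.79 L/h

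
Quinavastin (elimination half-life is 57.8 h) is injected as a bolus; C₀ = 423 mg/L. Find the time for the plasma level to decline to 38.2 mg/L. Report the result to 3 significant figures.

k = ln 2 / 57.8 = 0.01199 h⁻¹
C(t) = C₀ e^(−kt)  ⇒  t = ln(C₀/C) / k
t = ln(423/38.2) / 0.01199 = 2.405 / 0.01199 ≈ 201 hours

201 hours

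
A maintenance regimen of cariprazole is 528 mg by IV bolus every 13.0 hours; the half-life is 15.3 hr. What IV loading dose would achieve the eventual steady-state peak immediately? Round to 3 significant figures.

k = ln 2 / 15.3 = 0.04530 hr⁻¹
Accumulation ratio R = 1 / (1 − e^(−kτ)) = 1 / (1 − e^(−0.04530×13.0)) = 1 / (1 − 0.5549) = 2.247
Loading dose = maintenance dose × R = 528 × 2.247 ≈ 1190 mg

1190 mg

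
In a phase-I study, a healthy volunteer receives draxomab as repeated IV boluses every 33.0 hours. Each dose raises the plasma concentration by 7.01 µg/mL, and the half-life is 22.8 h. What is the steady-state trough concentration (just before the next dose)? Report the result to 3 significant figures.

4.06 µg/mL

k = ln 2 / 22.8 = 0.03040 h⁻¹
Fraction remaining after one interval: e^(−kτ) = e^(−0.03040 × 33.0) = 0.3667
R = 1 / (1 − 0.3667) = 1.579
Css,max = 7.01 × 1.579 = 11.07 µg/mL
Css,min = Css,max × e^(−kτ) = 11.07 × 0.3667 ≈ 4.06 µg/mL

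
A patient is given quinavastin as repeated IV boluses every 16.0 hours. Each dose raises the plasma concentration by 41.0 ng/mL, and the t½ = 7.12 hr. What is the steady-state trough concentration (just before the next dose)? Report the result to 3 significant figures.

10.9 ng/mL

k = ln 2 / 7.12 = 0.09735 hr⁻¹
Fraction remaining after one interval: e^(−kτ) = e^(−0.09735 × 16.0) = 0.2106
R = 1 / (1 − 0.2106) = 1.267
Css,max = 41.0 × 1.267 = 51.94 ng/mL
Css,min = Css,max × e^(−kτ) = 51.94 × 0.2106 ≈ 10.9 ng/mL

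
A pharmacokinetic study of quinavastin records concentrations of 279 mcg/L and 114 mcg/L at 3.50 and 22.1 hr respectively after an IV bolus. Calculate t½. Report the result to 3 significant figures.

k = ln(C₁/C₂) / (t₂ − t₁) = ln(279/114) / (22.1 − 3.50)
  = 0.8950 / 18.60 = 0.04812 hr⁻¹
t½ = ln 2 / k = ln 2 / 0.04812 ≈ 14.4 hours

14.4 hours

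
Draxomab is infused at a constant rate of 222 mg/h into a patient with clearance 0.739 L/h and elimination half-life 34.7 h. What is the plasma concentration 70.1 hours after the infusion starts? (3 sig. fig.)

226 mg/L

Css = rate / CL = 222 / 0.739 = 300.4 mg/L
k = ln 2 / 34.7 = 0.01998 h⁻¹
C(t) = Css (1 − e^(−kt)) = 300.4 × (1 − e^(−1.400)) = 300.4 × 0.7535 ≈ 226 mg/L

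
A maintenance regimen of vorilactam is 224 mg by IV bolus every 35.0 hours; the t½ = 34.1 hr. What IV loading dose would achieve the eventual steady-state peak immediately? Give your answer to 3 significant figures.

440 mg

k = ln 2 / 34.1 = 0.02033 hr⁻¹
Accumulation ratio R = 1 / (1 − e^(−kτ)) = 1 / (1 − e^(−0.02033×35.0)) = 1 / (1 − 0.4909) = 1.964
Loading dose = maintenance dose × R = 224 × 1.964 ≈ 440 mg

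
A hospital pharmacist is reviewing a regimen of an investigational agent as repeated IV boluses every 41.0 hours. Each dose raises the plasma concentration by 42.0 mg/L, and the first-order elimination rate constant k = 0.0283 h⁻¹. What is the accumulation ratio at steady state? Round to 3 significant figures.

1.46

Fraction remaining after one interval: e^(−kτ) = e^(−0.02830 × 41.0) = 0.3134
R = 1 / (1 − 0.3134) = 1 / 0.6866 ≈ 1.46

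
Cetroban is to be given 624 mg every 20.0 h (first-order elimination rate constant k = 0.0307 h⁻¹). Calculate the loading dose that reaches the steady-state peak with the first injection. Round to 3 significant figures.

1360 mg

Accumulation ratio R = 1 / (1 − e^(−kτ)) = 1 / (1 − e^(−0.03070×20.0)) = 1 / (1 − 0.5412) = 2.180
Loading dose = maintenance dose × R = 624 × 2.180 ≈ 1360 mg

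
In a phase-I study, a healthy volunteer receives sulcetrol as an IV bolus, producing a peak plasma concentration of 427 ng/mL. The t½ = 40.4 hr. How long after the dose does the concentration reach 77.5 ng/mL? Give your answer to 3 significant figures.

k = ln 2 / 40.4 = 0.01716 hr⁻¹
C(t) = C₀ e^(−kt)  ⇒  t = ln(C₀/C) / k
t = ln(427/77.5) / 0.01716 = 1.707 / 0.01716 ≈ 99.5 hours

99.5 hours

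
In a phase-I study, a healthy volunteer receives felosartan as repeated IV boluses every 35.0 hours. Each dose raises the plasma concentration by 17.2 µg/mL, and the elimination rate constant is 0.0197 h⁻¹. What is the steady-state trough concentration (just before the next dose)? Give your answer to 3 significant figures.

17.3 µg/mL

Fraction remaining after one interval: e^(−kτ) = e^(−0.01970 × 35.0) = 0.5018
R = 1 / (1 − 0.5018) = 2.007
Css,max = 17.2 × 2.007 = 34.53 µg/mL
Css,min = Css,max × e^(−kτ) = 34.53 × 0.5018 ≈ 17.3 µg/mL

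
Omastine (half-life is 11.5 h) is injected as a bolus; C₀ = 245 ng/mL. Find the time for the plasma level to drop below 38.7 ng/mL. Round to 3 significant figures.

30.6 hours

k = ln 2 / 11.5 = 0.06027 h⁻¹
C(t) = C₀ e^(−kt)  ⇒  t = ln(C₀/C) / k
t = ln(245/38.7) / 0.06027 = 1.845 / 0.06027 ≈ 30.6 hours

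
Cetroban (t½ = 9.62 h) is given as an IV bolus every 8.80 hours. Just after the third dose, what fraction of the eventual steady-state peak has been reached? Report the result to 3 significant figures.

0.851

k = ln 2 / 9.62 = 0.07205 h⁻¹
f_n = 1 − e^(−nkτ) = 1 − e^(−3 × 0.07205 × 8.80) = 1 − e^(−1.902) = 1 − 0.1492 ≈ 0.851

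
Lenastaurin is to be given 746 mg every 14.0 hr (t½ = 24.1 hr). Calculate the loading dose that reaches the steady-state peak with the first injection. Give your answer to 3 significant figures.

k = ln 2 / 24.1 = 0.02876 hr⁻¹
Accumulation ratio R = 1 / (1 − e^(−kτ)) = 1 / (1 − e^(−0.02876×14.0)) = 1 / (1 − 0.6685) = 3.017
Loading dose = maintenance dose × R = 746 × 3.017 ≈ 2250 mg

2250 mg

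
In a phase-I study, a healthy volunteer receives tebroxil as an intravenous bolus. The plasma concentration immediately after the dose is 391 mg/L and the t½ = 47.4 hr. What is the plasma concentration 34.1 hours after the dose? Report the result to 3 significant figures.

k = ln 2 / 47.4 = 0.01462 hr⁻¹
C(t) = C₀ e^(−kt) = 391 × e^(−0.01462 × 34.1) = 391 × e^(−0.4987) = 391 × 0.6073 ≈ 237 mg/L

237 mg/L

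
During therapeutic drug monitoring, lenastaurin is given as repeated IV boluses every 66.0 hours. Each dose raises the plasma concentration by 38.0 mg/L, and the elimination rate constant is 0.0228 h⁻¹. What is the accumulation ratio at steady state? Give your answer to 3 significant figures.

1.29

Fraction remaining after one interval: e^(−kτ) = e^(−0.02280 × 66.0) = 0.2221
R = 1 / (1 − 0.2221) = 1 / 0.7779 ≈ 1.29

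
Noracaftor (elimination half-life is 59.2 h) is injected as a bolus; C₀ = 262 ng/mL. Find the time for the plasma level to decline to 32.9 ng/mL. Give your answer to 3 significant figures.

k = ln 2 / 59.2 = 0.01171 h⁻¹
C(t) = C₀ e^(−kt)  ⇒  t = ln(C₀/C) / k
t = ln(262/32.9) / 0.01171 = 2.075 / 0.01171 ≈ 177 hours

177 hours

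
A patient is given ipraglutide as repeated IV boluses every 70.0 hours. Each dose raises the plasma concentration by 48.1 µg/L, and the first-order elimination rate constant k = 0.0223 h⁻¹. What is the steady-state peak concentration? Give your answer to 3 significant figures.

Fraction remaining after one interval: e^(−kτ) = e^(−0.02230 × 70.0) = 0.2099
R = 1 / (1 − 0.2099) = 1.266
Css,max = 48.1 × 1.266 ≈ 60.9 µg/L

60.9 µg/L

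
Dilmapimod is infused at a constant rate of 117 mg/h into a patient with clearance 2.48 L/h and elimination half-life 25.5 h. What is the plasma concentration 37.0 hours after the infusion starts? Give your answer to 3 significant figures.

Css = rate / CL = 117 / 2.48 = 47.18 mg/L
k = ln 2 / 25.5 = 0.02718 h⁻¹
C(t) = Css (1 − e^(−kt)) = 47.18 × (1 − e^(−1.006)) = 47.18 × 0.6342 ≈ 29.9 mg/L

29.9 mg/L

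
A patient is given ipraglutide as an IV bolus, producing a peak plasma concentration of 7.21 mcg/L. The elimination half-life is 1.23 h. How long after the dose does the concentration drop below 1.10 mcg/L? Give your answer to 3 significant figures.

3.34 hours

k = ln 2 / 1.23 = 0.5635 h⁻¹
C(t) = C₀ e^(−kt)  ⇒  t = ln(C₀/C) / k
t = ln(7.21/1.10) / 0.5635 = 1.880 / 0.5635 ≈ 3.34 hours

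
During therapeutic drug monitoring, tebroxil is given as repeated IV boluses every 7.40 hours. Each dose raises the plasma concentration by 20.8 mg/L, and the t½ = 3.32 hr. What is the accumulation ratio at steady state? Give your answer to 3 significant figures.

1.27

k = ln 2 / 3.32 = 0.2088 hr⁻¹
Fraction remaining after one interval: e^(−kτ) = e^(−0.2088 × 7.40) = 0.2133
R = 1 / (1 − 0.2133) = 1 / 0.7867 ≈ 1.27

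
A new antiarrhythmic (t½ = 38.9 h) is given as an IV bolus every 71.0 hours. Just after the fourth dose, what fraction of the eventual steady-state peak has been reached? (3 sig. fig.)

k = ln 2 / 38.9 = 0.01782 h⁻¹
f_n = 1 − e^(−nkτ) = 1 − e^(−4 × 0.01782 × 71.0) = 1 − e^(−5.061) = 1 − 0.006342 ≈ 0.994

0.994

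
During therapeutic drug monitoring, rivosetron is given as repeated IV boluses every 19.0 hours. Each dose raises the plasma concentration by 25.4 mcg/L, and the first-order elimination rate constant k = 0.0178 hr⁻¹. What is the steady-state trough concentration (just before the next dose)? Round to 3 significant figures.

63.1 mcg/L

Fraction remaining after one interval: e^(−kτ) = e^(−0.01780 × 19.0) = 0.7131
R = 1 / (1 − 0.7131) = 3.485
Css,max = 25.4 × 3.485 = 88.52 mcg/L
Css,min = Css,max × e^(−kτ) = 88.52 × 0.7131 ≈ 63.1 mcg/L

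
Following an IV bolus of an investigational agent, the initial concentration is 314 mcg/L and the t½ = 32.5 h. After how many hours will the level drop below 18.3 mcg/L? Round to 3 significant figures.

133 hours

k = ln 2 / 32.5 = 0.02133 h⁻¹
C(t) = C₀ e^(−kt)  ⇒  t = ln(C₀/C) / k
t = ln(314/18.3) / 0.02133 = 2.842 / 0.02133 ≈ 133 hours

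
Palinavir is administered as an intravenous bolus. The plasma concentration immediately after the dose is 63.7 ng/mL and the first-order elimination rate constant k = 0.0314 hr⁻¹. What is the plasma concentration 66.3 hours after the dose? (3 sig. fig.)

7.94 ng/mL

C(t) = C₀ e^(−kt) = 63.7 × e^(−0.03140 × 66.3) = 63.7 × e^(−2.082) = 63.7 × 0.1247 ≈ 7.94 ng/mL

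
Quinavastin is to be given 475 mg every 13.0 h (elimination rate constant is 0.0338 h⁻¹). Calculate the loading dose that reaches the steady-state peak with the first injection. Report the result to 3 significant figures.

Accumulation ratio R = 1 / (1 − e^(−kτ)) = 1 / (1 − e^(−0.03380×13.0)) = 1 / (1 − 0.6444) = 2.812
Loading dose = maintenance dose × R = 475 × 2.812 ≈ 1340 mg

1340 mg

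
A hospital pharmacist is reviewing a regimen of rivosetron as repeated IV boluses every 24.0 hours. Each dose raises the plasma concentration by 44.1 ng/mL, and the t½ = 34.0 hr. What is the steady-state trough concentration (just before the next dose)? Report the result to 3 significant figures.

69.9 ng/mL

k = ln 2 / 34.0 = 0.02039 hr⁻¹
Fraction remaining after one interval: e^(−kτ) = e^(−0.02039 × 24.0) = 0.6131
R = 1 / (1 − 0.6131) = 2.584
Css,max = 44.1 × 2.584 = 114.0 ng/mL
Css,min = Css,max × e^(−kτ) = 114.0 × 0.6131 ≈ 69.9 ng/mL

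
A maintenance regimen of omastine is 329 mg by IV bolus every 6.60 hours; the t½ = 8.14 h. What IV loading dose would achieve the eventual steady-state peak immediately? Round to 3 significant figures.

k = ln 2 / 8.14 = 0.08515 h⁻¹
Accumulation ratio R = 1 / (1 − e^(−kτ)) = 1 / (1 − e^(−0.08515×6.60)) = 1 / (1 − 0.5701) = 2.326
Loading dose = maintenance dose × R = 329 × 2.326 ≈ 765 mg

765 mg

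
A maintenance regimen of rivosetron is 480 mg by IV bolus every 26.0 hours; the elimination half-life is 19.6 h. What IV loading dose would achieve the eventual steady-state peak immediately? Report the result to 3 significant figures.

k = ln 2 / 19.6 = 0.03536 h⁻¹
Accumulation ratio R = 1 / (1 − e^(−kτ)) = 1 / (1 − e^(−0.03536×26.0)) = 1 / (1 − 0.3987) = 1.663
Loading dose = maintenance dose × R = 480 × 1.663 ≈ 798 mg

798 mg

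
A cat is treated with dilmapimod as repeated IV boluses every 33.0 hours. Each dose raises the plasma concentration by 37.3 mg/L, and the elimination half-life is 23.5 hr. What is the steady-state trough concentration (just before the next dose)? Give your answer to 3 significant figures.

22.6 mg/L

k = ln 2 / 23.5 = 0.02950 hr⁻¹
Fraction remaining after one interval: e^(−kτ) = e^(−0.02950 × 33.0) = 0.3778
R = 1 / (1 − 0.3778) = 1.607
Css,max = 37.3 × 1.607 = 59.95 mg/L
Css,min = Css,max × e^(−kτ) = 59.95 × 0.3778 ≈ 22.6 mg/L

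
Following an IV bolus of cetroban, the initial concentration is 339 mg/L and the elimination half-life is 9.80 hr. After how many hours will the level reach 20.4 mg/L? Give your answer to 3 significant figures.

k = ln 2 / 9.80 = 0.07073 hr⁻¹
C(t) = C₀ e^(−kt)  ⇒  t = ln(C₀/C) / k
t = ln(339/20.4) / 0.07073 = 2.810 / 0.07073 ≈ 39.7 hours

39.7 hours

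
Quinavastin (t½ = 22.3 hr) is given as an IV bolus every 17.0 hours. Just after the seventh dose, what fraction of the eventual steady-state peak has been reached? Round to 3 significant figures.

k = ln 2 / 22.3 = 0.03108 hr⁻¹
f_n = 1 − e^(−nkτ) = 1 − e^(−7 × 0.03108 × 17.0) = 1 − e^(−3.699) = 1 − 0.02475 ≈ 0.975

0.975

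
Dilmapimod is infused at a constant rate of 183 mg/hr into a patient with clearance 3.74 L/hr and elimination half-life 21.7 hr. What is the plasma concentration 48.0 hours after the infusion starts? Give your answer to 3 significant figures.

38.4 µg/mL

Css = rate / CL = 183 / 3.74 = 48.93 µg/mL
k = ln 2 / 21.7 = 0.03194 hr⁻¹
C(t) = Css (1 − e^(−kt)) = 48.93 × (1 − e^(−1.533)) = 48.93 × 0.7842 ≈ 38.4 µg/mL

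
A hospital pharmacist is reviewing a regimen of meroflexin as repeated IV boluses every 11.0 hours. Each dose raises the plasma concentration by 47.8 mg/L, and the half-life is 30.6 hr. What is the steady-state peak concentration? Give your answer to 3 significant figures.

217 mg/L

k = ln 2 / 30.6 = 0.02265 hr⁻¹
Fraction remaining after one interval: e^(−kτ) = e^(−0.02265 × 11.0) = 0.7794
R = 1 / (1 − 0.7794) = 4.534
Css,max = 47.8 × 4.534 ≈ 217 mg/L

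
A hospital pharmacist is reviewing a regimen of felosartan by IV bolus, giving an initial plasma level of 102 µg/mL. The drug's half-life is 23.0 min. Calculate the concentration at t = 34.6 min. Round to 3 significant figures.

36.0 µg/mL

k = ln 2 / 23.0 = 0.03014 min⁻¹
C(t) = C₀ e^(−kt) = 102 × e^(−0.03014 × 34.6) = 102 × e^(−1.043) = 102 × 0.3525 ≈ 36.0 µg/mL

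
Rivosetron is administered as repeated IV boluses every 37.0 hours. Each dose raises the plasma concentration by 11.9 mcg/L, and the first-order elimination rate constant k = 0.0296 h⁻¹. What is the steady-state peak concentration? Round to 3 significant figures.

17.9 mcg/L

Fraction remaining after one interval: e^(−kτ) = e^(−0.02960 × 37.0) = 0.3345
R = 1 / (1 − 0.3345) = 1.503
Css,max = 11.9 × 1.503 ≈ 17.9 mcg/L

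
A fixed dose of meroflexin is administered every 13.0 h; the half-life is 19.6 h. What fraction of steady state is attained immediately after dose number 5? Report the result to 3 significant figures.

0.900

k = ln 2 / 19.6 = 0.03536 h⁻¹
f_n = 1 − e^(−nkτ) = 1 − e^(−5 × 0.03536 × 13.0) = 1 − e^(−2.299) = 1 − 0.1004 ≈ 0.900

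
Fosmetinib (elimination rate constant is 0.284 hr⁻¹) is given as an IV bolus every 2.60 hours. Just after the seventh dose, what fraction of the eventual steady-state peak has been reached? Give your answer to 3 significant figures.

0.994

f_n = 1 − e^(−nkτ) = 1 − e^(−7 × 0.2840 × 2.60) = 1 − e^(−5.169) = 1 − 0.005691 ≈ 0.994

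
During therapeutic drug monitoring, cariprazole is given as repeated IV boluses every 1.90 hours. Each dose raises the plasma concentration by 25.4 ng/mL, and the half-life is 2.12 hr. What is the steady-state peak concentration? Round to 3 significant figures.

k = ln 2 / 2.12 = 0.3270 hr⁻¹
Fraction remaining after one interval: e^(−kτ) = e^(−0.3270 × 1.90) = 0.5373
R = 1 / (1 − 0.5373) = 2.161
Css,max = 25.4 × 2.161 ≈ 54.9 ng/mL

54.9 ng/mL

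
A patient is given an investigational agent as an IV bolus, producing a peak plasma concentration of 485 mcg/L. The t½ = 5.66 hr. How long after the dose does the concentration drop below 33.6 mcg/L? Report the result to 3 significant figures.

21.8 hours

k = ln 2 / 5.66 = 0.1225 hr⁻¹
C(t) = C₀ e^(−kt)  ⇒  t = ln(C₀/C) / k
t = ln(485/33.6) / 0.1225 = 2.670 / 0.1225 ≈ 21.8 hours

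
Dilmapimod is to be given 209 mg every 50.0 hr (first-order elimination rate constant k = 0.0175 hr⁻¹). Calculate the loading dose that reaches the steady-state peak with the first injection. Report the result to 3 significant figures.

Accumulation ratio R = 1 / (1 − e^(−kτ)) = 1 / (1 − e^(−0.01750×50.0)) = 1 / (1 − 0.4169) = 1.715
Loading dose = maintenance dose × R = 209 × 1.715 ≈ 358 mg

358 mg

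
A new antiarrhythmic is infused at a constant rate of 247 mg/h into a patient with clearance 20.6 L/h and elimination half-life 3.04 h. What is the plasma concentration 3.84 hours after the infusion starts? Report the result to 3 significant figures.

6.99 µg/mL

Css = rate / CL = 247 / 20.6 = 11.99 µg/mL
k = ln 2 / 3.04 = 0.2280 h⁻¹
C(t) = Css (1 − e^(−kt)) = 11.99 × (1 − e^(−0.8756)) = 11.99 × 0.5834 ≈ 6.99 µg/mL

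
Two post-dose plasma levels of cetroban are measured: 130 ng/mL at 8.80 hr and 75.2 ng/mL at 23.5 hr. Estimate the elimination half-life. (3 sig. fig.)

k = ln(C₁/C₂) / (t₂ − t₁) = ln(130/75.2) / (23.5 − 8.80)
  = 0.5474 / 14.70 = 0.03724 hr⁻¹
t½ = ln 2 / k = ln 2 / 0.03724 ≈ 18.6 hours

18.6 hours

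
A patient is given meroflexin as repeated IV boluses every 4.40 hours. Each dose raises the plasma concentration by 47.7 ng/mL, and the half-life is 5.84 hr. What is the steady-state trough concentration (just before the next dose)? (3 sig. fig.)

69.6 ng/mL

k = ln 2 / 5.84 = 0.1187 hr⁻¹
Fraction remaining after one interval: e^(−kτ) = e^(−0.1187 × 4.40) = 0.5932
R = 1 / (1 − 0.5932) = 2.458
Css,max = 47.7 × 2.458 = 117.3 ng/mL
Css,min = Css,max × e^(−kτ) = 117.3 × 0.5932 ≈ 69.6 ng/mL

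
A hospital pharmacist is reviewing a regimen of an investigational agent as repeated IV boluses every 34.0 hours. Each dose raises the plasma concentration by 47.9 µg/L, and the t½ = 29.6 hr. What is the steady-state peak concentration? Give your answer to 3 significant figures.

87.3 µg/L

k = ln 2 / 29.6 = 0.02342 hr⁻¹
Fraction remaining after one interval: e^(−kτ) = e^(−0.02342 × 34.0) = 0.4510
R = 1 / (1 − 0.4510) = 1.822
Css,max = 47.9 × 1.822 ≈ 87.3 µg/L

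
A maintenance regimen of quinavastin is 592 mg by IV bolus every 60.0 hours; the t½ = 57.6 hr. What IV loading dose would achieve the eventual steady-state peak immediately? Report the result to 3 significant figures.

k = ln 2 / 57.6 = 0.01203 hr⁻¹
Accumulation ratio R = 1 / (1 − e^(−kτ)) = 1 / (1 − e^(−0.01203×60.0)) = 1 / (1 − 0.4858) = 1.945
Loading dose = maintenance dose × R = 592 × 1.945 ≈ 1150 mg

1150 mg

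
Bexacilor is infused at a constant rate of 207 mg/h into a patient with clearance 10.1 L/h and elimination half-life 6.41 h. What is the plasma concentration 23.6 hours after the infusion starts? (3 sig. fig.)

Css = rate / CL = 207 / 10.1 = 20.50 mg/L
k = ln 2 / 6.41 = 0.1081 h⁻¹
C(t) = Css (1 − e^(−kt)) = 20.50 × (1 − e^(−2.552)) = 20.50 × 0.9221 ≈ 18.9 mg/L

18.9 mg/L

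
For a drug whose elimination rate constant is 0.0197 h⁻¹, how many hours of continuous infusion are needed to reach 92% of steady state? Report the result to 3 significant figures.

f = 1 − e^(−kt)  ⇒  t = −ln(1 − f) / k
t = −ln(1 − 0.92) / 0.01970 = 2.526 / 0.01970 ≈ 128 hours

128 hours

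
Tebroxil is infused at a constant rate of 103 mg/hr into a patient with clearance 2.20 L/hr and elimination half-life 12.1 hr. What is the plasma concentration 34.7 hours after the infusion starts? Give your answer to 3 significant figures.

40.4 µg/mL

Css = rate / CL = 103 / 2.20 = 46.82 µg/mL
k = ln 2 / 12.1 = 0.05728 hr⁻¹
C(t) = Css (1 − e^(−kt)) = 46.82 × (1 − e^(−1.988)) = 46.82 × 0.8630 ≈ 40.4 µg/mL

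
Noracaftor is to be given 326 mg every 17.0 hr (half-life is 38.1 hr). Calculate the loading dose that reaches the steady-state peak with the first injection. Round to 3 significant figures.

k = ln 2 / 38.1 = 0.01819 hr⁻¹
Accumulation ratio R = 1 / (1 − e^(−kτ)) = 1 / (1 − e^(−0.01819×17.0)) = 1 / (1 − 0.7340) = 3.759
Loading dose = maintenance dose × R = 326 × 3.759 ≈ 1230 mg

1230 mg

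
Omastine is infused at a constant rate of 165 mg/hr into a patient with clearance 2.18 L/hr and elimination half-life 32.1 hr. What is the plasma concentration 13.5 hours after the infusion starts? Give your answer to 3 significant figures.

Css = rate / CL = 165 / 2.18 = 75.69 µg/mL
k = ln 2 / 32.1 = 0.02159 hr⁻¹
C(t) = Css (1 − e^(−kt)) = 75.69 × (1 − e^(−0.2915)) = 75.69 × 0.2529 ≈ 19.1 µg/mL

19.1 µg/mL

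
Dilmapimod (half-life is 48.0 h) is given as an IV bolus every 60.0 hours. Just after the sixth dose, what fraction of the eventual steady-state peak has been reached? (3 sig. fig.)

0.994

k = ln 2 / 48.0 = 0.01444 h⁻¹
f_n = 1 − e^(−nkτ) = 1 − e^(−6 × 0.01444 × 60.0) = 1 − e^(−5.199) = 1 − 0.005524 ≈ 0.994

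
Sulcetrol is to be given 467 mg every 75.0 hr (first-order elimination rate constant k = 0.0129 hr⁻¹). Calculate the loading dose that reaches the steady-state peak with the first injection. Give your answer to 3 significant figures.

Accumulation ratio R = 1 / (1 − e^(−kτ)) = 1 / (1 − e^(−0.01290×75.0)) = 1 / (1 − 0.3800) = 1.613
Loading dose = maintenance dose × R = 467 × 1.613 ≈ 753 mg

753 mg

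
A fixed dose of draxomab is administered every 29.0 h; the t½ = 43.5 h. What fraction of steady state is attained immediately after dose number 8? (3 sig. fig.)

k = ln 2 / 43.5 = 0.01593 h⁻¹
f_n = 1 − e^(−nkτ) = 1 − e^(−8 × 0.01593 × 29.0) = 1 − e^(−3.697) = 1 − 0.02480 ≈ 0.975

0.975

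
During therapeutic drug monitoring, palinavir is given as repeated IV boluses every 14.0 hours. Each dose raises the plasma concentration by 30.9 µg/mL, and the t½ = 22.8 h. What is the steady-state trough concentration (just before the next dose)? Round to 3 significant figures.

58.2 µg/mL

k = ln 2 / 22.8 = 0.03040 h⁻¹
Fraction remaining after one interval: e^(−kτ) = e^(−0.03040 × 14.0) = 0.6534
R = 1 / (1 − 0.6534) = 2.885
Css,max = 30.9 × 2.885 = 89.14 µg/mL
Css,min = Css,max × e^(−kτ) = 89.14 × 0.6534 ≈ 58.2 µg/mL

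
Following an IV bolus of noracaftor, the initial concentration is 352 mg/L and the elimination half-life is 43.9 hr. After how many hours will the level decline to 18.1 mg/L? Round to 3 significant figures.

188 hours

k = ln 2 / 43.9 = 0.01579 hr⁻¹
C(t) = C₀ e^(−kt)  ⇒  t = ln(C₀/C) / k
t = ln(352/18.1) / 0.01579 = 2.968 / 0.01579 ≈ 188 hours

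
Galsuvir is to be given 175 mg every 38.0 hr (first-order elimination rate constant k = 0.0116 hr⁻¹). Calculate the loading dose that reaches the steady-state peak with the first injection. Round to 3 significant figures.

491 mg

Accumulation ratio R = 1 / (1 − e^(−kτ)) = 1 / (1 − e^(−0.01160×38.0)) = 1 / (1 − 0.6435) = 2.805
Loading dose = maintenance dose × R = 175 × 2.805 ≈ 491 mg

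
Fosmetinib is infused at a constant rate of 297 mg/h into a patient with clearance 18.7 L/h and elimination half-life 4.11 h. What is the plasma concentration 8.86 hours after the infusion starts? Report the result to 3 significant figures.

12.3 mg/L

Css = rate / CL = 297 / 18.7 = 15.88 mg/L
k = ln 2 / 4.11 = 0.1686 h⁻¹
C(t) = Css (1 − e^(−kt)) = 15.88 × (1 − e^(−1.494)) = 15.88 × 0.7756 ≈ 12.3 mg/L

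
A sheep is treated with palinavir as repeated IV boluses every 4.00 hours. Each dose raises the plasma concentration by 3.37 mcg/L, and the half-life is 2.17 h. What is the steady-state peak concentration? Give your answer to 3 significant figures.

4.67 mcg/L

k = ln 2 / 2.17 = 0.3194 h⁻¹
Fraction remaining after one interval: e^(−kτ) = e^(−0.3194 × 4.00) = 0.2787
R = 1 / (1 − 0.2787) = 1.386
Css,max = 3.37 × 1.386 ≈ 4.67 mcg/L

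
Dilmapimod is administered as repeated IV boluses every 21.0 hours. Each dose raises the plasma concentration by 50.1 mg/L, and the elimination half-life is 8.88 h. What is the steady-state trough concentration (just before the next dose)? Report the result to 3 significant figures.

12.1 mg/L

k = ln 2 / 8.88 = 0.07806 h⁻¹
Fraction remaining after one interval: e^(−kτ) = e^(−0.07806 × 21.0) = 0.1941
R = 1 / (1 − 0.1941) = 1.241
Css,max = 50.1 × 1.241 = 62.17 mg/L
Css,min = Css,max × e^(−kτ) = 62.17 × 0.1941 ≈ 12.1 mg/L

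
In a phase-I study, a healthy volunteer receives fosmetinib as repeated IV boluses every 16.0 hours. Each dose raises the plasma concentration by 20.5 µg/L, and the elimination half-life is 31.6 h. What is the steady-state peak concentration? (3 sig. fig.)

k = ln 2 / 31.6 = 0.02194 h⁻¹
Fraction remaining after one interval: e^(−kτ) = e^(−0.02194 × 16.0) = 0.7040
R = 1 / (1 − 0.7040) = 3.379
Css,max = 20.5 × 3.379 ≈ 69.3 µg/L

69.3 µg/L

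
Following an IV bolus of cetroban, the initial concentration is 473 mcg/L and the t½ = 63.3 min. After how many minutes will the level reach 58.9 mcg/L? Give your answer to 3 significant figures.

190 minutes

k = ln 2 / 63.3 = 0.01095 min⁻¹
C(t) = C₀ e^(−kt)  ⇒  t = ln(C₀/C) / k
t = ln(473/58.9) / 0.01095 = 2.083 / 0.01095 ≈ 190 minutes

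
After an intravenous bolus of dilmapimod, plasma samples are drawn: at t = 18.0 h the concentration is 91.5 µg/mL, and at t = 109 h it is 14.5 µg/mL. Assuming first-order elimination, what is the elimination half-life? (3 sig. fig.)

34.2 hours

k = ln(C₁/C₂) / (t₂ − t₁) = ln(91.5/14.5) / (109 − 18.0)
  = 1.842 / 91.00 = 0.02024 h⁻¹
t½ = ln 2 / k = ln 2 / 0.02024 ≈ 34.2 hours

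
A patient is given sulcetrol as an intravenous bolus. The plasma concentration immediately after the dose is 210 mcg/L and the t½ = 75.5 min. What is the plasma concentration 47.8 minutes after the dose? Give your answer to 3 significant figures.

k = ln 2 / 75.5 = 0.009181 min⁻¹
47.8 min is 0.6331 half-lives, so C = 210 × (1/2)^0.6331 = 210 × 0.6448 ≈ 135 mcg/L

135 mcg/L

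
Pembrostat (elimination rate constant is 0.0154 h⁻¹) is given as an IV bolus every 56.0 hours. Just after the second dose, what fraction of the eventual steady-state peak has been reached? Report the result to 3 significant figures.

f_n = 1 − e^(−nkτ) = 1 − e^(−2 × 0.01540 × 56.0) = 1 − e^(−1.725) = 1 − 0.1782 ≈ 0.822

0.822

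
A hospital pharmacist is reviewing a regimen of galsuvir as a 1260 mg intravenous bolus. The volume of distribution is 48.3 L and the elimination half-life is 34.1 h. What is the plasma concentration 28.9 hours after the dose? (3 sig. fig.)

C₀ = dose / V = 1260 / 48.3 = 26.09 µg/mL
k = ln 2 / 34.1 = 0.02033 h⁻¹
C(t) = C₀ e^(−kt) = 26.09 × e^(−0.02033 × 28.9) = 26.09 × e^(−0.5874) = 26.09 × 0.5557 ≈ 14.5 µg/mL

14.5 µg/mL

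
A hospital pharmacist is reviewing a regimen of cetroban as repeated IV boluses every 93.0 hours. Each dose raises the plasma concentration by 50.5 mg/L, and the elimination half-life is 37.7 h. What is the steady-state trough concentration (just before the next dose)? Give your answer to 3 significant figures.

k = ln 2 / 37.7 = 0.01839 h⁻¹
Fraction remaining after one interval: e^(−kτ) = e^(−0.01839 × 93.0) = 0.1809
R = 1 / (1 − 0.1809) = 1.221
Css,max = 50.5 × 1.221 = 61.65 mg/L
Css,min = Css,max × e^(−kτ) = 61.65 × 0.1809 ≈ 11.2 mg/L

11.2 mg/L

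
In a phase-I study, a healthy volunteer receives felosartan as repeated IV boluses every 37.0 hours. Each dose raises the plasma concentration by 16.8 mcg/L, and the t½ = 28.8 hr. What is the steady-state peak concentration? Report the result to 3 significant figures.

k = ln 2 / 28.8 = 0.02407 hr⁻¹
Fraction remaining after one interval: e^(−kτ) = e^(−0.02407 × 37.0) = 0.4104
R = 1 / (1 − 0.4104) = 1.696
Css,max = 16.8 × 1.696 ≈ 28.5 mcg/L

28.5 mcg/L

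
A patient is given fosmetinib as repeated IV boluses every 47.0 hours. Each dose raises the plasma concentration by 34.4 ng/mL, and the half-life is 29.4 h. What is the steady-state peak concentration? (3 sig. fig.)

51.4 ng/mL

k = ln 2 / 29.4 = 0.02358 h⁻¹
Fraction remaining after one interval: e^(−kτ) = e^(−0.02358 × 47.0) = 0.3302
R = 1 / (1 − 0.3302) = 1.493
Css,max = 34.4 × 1.493 ≈ 51.4 ng/mL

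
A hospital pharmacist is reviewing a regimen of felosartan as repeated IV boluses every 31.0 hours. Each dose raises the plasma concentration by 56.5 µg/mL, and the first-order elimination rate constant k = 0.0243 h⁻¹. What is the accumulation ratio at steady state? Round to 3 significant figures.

Fraction remaining after one interval: e^(−kτ) = e^(−0.02430 × 31.0) = 0.4708
R = 1 / (1 − 0.4708) = 1 / 0.5292 ≈ 1.89

1.89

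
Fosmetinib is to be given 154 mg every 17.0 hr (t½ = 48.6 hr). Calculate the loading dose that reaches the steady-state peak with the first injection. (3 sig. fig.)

k = ln 2 / 48.6 = 0.01426 hr⁻¹
Accumulation ratio R = 1 / (1 − e^(−kτ)) = 1 / (1 − e^(−0.01426×17.0)) = 1 / (1 − 0.7847) = 4.645
Loading dose = maintenance dose × R = 154 × 4.645 ≈ 715 mg

715 mg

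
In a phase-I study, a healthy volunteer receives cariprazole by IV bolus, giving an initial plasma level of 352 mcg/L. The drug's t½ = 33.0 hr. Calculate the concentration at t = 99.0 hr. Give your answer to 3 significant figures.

k = ln 2 / 33.0 = 0.02100 hr⁻¹
C(t) = C₀ e^(−kt) = 352 × e^(−0.02100 × 99.0) = 352 × e^(−2.079) = 352 × 0.1250 ≈ 44.0 mcg/L

44.0 mcg/L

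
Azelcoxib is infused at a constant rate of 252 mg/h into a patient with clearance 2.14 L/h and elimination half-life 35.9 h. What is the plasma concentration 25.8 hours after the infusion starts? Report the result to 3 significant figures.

46.2 µg/mL

Css = rate / CL = 252 / 2.14 = 117.8 µg/mL
k = ln 2 / 35.9 = 0.01931 h⁻¹
C(t) = Css (1 − e^(−kt)) = 117.8 × (1 − e^(−0.4981)) = 117.8 × 0.3923 ≈ 46.2 µg/mL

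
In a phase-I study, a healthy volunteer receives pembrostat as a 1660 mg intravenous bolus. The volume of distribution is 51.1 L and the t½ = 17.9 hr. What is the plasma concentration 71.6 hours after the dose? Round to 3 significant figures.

2.03 mg/L

C₀ = dose / V = 1660 / 51.1 = 32.49 mg/L
k = ln 2 / 17.9 = 0.03872 hr⁻¹
C(t) = C₀ e^(−kt) = 32.49 × e^(−0.03872 × 71.6) = 32.49 × e^(−2.773) = 32.49 × 0.06250 ≈ 2.03 mg/L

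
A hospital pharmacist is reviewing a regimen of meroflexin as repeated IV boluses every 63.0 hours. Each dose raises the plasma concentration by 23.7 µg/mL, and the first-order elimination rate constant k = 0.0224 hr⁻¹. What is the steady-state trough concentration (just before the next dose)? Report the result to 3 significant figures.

Fraction remaining after one interval: e^(−kτ) = e^(−0.02240 × 63.0) = 0.2439
R = 1 / (1 − 0.2439) = 1.322
Css,max = 23.7 × 1.322 = 31.34 µg/mL
Css,min = Css,max × e^(−kτ) = 31.34 × 0.2439 ≈ 7.64 µg/mL

7.64 µg/mL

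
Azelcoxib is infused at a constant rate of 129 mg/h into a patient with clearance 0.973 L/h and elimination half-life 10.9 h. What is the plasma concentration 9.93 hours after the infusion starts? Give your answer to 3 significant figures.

Css = rate / CL = 129 / 0.973 = 132.6 mg/L
k = ln 2 / 10.9 = 0.06359 h⁻¹
C(t) = Css (1 − e^(−kt)) = 132.6 × (1 − e^(−0.6315)) = 132.6 × 0.4682 ≈ 62.1 mg/L

62.1 mg/L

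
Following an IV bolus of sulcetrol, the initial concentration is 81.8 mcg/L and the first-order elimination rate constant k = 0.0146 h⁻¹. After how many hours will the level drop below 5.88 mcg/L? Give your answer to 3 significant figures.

C(t) = C₀ e^(−kt)  ⇒  t = ln(C₀/C) / k
t = ln(81.8/5.88) / 0.01460 = 2.633 / 0.01460 ≈ 180 hours

180 hours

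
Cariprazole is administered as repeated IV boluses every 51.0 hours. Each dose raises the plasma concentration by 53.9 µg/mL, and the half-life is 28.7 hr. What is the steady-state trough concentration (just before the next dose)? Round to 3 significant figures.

k = ln 2 / 28.7 = 0.02415 hr⁻¹
Fraction remaining after one interval: e^(−kτ) = e^(−0.02415 × 51.0) = 0.2918
R = 1 / (1 − 0.2918) = 1.412
Css,max = 53.9 × 1.412 = 76.11 µg/mL
Css,min = Css,max × e^(−kτ) = 76.11 × 0.2918 ≈ 22.2 µg/mL

22.2 µg/mL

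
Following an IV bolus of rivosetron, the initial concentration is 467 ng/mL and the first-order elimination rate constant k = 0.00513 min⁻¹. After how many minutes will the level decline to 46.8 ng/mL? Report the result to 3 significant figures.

448 minutes

C(t) = C₀ e^(−kt)  ⇒  t = ln(C₀/C) / k
t = ln(467/46.8) / 0.005130 = 2.300 / 0.005130 ≈ 448 minutes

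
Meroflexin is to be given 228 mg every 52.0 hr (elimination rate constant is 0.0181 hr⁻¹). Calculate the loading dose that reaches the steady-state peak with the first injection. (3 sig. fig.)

Accumulation ratio R = 1 / (1 − e^(−kτ)) = 1 / (1 − e^(−0.01810×52.0)) = 1 / (1 − 0.3902) = 1.640
Loading dose = maintenance dose × R = 228 × 1.640 ≈ 374 mg

374 mg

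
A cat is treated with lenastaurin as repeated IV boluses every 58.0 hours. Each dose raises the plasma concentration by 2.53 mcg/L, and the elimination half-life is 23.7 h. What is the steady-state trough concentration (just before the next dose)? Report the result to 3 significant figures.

k = ln 2 / 23.7 = 0.02925 h⁻¹
Fraction remaining after one interval: e^(−kτ) = e^(−0.02925 × 58.0) = 0.1834
R = 1 / (1 − 0.1834) = 1.225
Css,max = 2.53 × 1.225 = 3.098 mcg/L
Css,min = Css,max × e^(−kτ) = 3.098 × 0.1834 ≈ 0.568 mcg/L

0.568 mcg/L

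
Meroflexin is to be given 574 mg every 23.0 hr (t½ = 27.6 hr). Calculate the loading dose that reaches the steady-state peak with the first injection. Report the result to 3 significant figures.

1310 mg

k = ln 2 / 27.6 = 0.02511 hr⁻¹
Accumulation ratio R = 1 / (1 − e^(−kτ)) = 1 / (1 − e^(−0.02511×23.0)) = 1 / (1 − 0.5612) = 2.279
Loading dose = maintenance dose × R = 574 × 2.279 ≈ 1310 mg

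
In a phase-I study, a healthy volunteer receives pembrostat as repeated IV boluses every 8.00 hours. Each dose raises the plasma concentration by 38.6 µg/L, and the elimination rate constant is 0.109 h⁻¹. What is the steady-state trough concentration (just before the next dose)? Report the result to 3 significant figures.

27.7 µg/L

Fraction remaining after one interval: e^(−kτ) = e^(−0.1090 × 8.00) = 0.4181
R = 1 / (1 − 0.4181) = 1.719
Css,max = 38.6 × 1.719 = 66.34 µg/L
Css,min = Css,max × e^(−kτ) = 66.34 × 0.4181 ≈ 27.7 µg/L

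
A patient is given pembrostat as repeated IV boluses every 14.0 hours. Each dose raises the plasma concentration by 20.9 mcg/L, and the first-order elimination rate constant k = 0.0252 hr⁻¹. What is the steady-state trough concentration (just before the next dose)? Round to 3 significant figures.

49.4 mcg/L

Fraction remaining after one interval: e^(−kτ) = e^(−0.02520 × 14.0) = 0.7027
R = 1 / (1 − 0.7027) = 3.364
Css,max = 20.9 × 3.364 = 70.30 mcg/L
Css,min = Css,max × e^(−kτ) = 70.30 × 0.7027 ≈ 49.4 mcg/L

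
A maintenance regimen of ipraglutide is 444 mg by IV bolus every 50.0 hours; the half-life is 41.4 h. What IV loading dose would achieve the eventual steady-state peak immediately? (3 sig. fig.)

783 mg

k = ln 2 / 41.4 = 0.01674 h⁻¹
Accumulation ratio R = 1 / (1 − e^(−kτ)) = 1 / (1 − e^(−0.01674×50.0)) = 1 / (1 − 0.4329) = 1.764
Loading dose = maintenance dose × R = 444 × 1.764 ≈ 783 mg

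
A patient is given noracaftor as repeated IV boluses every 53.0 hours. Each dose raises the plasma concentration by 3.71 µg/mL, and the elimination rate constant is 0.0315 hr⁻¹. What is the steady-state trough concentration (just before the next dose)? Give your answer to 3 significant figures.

0.861 µg/mL

Fraction remaining after one interval: e^(−kτ) = e^(−0.03150 × 53.0) = 0.1883
R = 1 / (1 − 0.1883) = 1.232
Css,max = 3.71 × 1.232 = 4.571 µg/mL
Css,min = Css,max × e^(−kτ) = 4.571 × 0.1883 ≈ 0.861 µg/mL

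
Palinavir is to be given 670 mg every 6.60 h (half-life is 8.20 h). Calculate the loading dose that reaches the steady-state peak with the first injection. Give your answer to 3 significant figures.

k = ln 2 / 8.20 = 0.08453 h⁻¹
Accumulation ratio R = 1 / (1 − e^(−kτ)) = 1 / (1 − e^(−0.08453×6.60)) = 1 / (1 − 0.5724) = 2.339
Loading dose = maintenance dose × R = 670 × 2.339 ≈ 1570 mg

1570 mg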